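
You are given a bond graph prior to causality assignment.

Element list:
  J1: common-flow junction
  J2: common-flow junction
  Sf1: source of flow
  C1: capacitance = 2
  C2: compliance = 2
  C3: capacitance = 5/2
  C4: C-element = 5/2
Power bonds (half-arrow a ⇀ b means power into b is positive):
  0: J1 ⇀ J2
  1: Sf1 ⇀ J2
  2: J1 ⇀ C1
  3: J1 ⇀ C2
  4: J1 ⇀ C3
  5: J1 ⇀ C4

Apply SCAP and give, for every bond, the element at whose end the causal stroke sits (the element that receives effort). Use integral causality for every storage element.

b1 stroke→Sf1  (Sf1 (Sf) sets flow on bond)
b0 stroke→J2  (common-f at J2 fixed by 1)
b2 stroke→J1  (J1 flow already set via bond 0)
b3 stroke→J1  (J1 flow already set via bond 0)
b4 stroke→J1  (J1 flow already set via bond 0)
b5 stroke→J1  (J1: bond 0 brought flow, rest push out)

b0 →J2
b1 →Sf1
b2 →J1
b3 →J1
b4 →J1
b5 →J1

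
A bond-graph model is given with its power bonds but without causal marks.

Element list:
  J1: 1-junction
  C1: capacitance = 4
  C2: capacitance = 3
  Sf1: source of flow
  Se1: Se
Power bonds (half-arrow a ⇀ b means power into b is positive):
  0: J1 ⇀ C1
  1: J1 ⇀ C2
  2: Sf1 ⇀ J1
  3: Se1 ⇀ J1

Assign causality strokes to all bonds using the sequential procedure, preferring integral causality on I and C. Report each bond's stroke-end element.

b0 stroke→J1
b1 stroke→J1
b2 stroke→Sf1
b3 stroke→J1

b2 stroke at Sf1  (source Sf1 imposes f)
b3 stroke at J1  (source Se1 imposes e)
b0 stroke at J1  (1-jn J1 has f-setter on 2)
b1 stroke at J1  (J1: bond 2 brought flow, rest push out)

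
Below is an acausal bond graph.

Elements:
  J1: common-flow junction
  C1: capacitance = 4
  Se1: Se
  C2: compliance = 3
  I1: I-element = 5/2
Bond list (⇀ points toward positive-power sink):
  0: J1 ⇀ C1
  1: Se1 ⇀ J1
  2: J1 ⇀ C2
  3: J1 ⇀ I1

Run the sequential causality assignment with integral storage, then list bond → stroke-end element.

β0 |J1
β1 |J1
β2 |J1
β3 |I1

#1 stroke→J1  (Se1 fixes effort; stroke away)
#0 stroke→J1  (C1: C, integral causality)
#2 stroke→J1  (C2 integral (e out))
#3 stroke→I1  (closing 1-jn rule on J1)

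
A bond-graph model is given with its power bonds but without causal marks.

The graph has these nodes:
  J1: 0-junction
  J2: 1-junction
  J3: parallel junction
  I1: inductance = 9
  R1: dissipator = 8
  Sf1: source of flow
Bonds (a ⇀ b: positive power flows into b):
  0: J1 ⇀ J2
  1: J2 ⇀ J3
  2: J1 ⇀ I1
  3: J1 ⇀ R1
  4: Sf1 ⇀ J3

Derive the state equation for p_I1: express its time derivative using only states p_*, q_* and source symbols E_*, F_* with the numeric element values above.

b4 →Sf1  (Sf1: flow source, stroke at near end)
b1 →J3  (closing 0-jn rule on J3)
b0 →J2  (1-jn J2 has f-setter on 1)
b2 →I1  (I1 outputs flow p/I1)
b3 →J1  (only one effort-in slot at J1)

dp_I1/dt = 8*F_Sf1 - 8*p_I1/9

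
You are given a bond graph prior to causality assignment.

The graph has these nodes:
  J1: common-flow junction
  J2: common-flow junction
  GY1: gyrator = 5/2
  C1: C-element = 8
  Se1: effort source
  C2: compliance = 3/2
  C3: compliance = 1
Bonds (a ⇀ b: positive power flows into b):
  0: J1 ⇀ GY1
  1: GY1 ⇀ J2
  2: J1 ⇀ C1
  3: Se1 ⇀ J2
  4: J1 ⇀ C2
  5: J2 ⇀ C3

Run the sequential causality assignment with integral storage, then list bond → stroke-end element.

β3 →J2  (Se1: effort source, stroke at far end)
β2 →J1  (C1 integral (e out))
β4 →J1  (C2: C, integral causality)
β0 →GY1  (only one flow-in slot at J1)
β1 →GY1  (GY1 both-in/both-out from 0)
β5 →J2  (common-f at J2 fixed by 1)

β0 stroke→GY1
β1 stroke→GY1
β2 stroke→J1
β3 stroke→J2
β4 stroke→J1
β5 stroke→J2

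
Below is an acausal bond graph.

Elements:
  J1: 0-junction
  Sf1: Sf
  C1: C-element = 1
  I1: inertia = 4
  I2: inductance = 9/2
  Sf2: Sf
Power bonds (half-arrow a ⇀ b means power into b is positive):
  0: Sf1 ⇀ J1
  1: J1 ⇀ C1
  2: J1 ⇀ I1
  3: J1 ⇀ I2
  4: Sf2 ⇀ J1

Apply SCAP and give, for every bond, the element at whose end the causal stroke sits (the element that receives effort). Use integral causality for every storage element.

b0 |Sf1
b1 |J1
b2 |I1
b3 |I2
b4 |Sf2

b0 |Sf1  (Sf1 fixes flow; stroke at Sf1)
b4 |Sf2  (Sf2 fixes flow; stroke at Sf2)
b1 |J1  (prefer integral on C1)
b2 |I1  (J1: bond 1 brought effort, rest push out)
b3 |I2  (0-jn J1 has e-setter on 1)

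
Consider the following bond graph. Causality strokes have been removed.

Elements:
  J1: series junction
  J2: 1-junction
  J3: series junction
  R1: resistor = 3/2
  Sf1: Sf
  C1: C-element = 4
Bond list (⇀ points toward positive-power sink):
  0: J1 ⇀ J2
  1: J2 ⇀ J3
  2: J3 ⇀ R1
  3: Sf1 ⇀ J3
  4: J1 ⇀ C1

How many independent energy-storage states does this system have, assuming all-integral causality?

1  (C1 all integral)

β3 stroke→Sf1  (Sf1: flow source, stroke at near end)
β1 stroke→J3  (common-f at J3 fixed by 3)
β2 stroke→J3  (J3: bond 3 brought flow, rest push out)
β0 stroke→J2  (J2 flow already set via bond 1)
β4 stroke→J1  (1-jn J1 has f-setter on 0)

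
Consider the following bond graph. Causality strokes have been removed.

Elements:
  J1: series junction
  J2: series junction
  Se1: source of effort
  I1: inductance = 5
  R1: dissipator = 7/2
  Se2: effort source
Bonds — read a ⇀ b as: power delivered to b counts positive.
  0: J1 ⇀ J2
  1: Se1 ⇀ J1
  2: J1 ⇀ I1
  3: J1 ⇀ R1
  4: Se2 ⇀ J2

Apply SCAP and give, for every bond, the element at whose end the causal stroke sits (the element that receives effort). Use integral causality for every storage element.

#0 →J1
#1 →J1
#2 →I1
#3 →J1
#4 →J2

b1 stroke→J1  (Se1 (Se) sets effort on bond)
b4 stroke→J2  (Se2 (Se) sets effort on bond)
b0 stroke→J1  (only one flow-in slot at J2)
b2 stroke→I1  (I1 integral (f out))
b3 stroke→J1  (common-f at J1 fixed by 2)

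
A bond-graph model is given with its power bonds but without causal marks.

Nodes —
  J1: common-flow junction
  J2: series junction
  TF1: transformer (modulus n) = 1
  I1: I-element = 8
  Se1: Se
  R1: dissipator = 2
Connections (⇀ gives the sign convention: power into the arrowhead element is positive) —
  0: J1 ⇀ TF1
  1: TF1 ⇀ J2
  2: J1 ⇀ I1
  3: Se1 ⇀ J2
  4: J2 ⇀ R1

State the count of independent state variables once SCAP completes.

1  (I1 all integral)

β3 |J2  (Se1: effort source, stroke at far end)
β2 |I1  (I1 outputs flow p/I1)
β0 |J1  (1-jn J1 has f-setter on 2)
β1 |TF1  (TF1: transformer flips bond 0)
β4 |J2  (common-f at J2 fixed by 1)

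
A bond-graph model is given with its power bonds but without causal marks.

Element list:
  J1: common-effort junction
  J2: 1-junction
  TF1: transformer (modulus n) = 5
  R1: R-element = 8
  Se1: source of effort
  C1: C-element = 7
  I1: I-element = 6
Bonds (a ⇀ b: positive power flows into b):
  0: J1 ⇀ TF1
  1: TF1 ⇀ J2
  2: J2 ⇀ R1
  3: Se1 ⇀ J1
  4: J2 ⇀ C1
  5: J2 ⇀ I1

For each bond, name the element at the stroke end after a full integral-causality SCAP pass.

bond 3 stroke at J1  (Se1: effort source, stroke at far end)
bond 0 stroke at TF1  (common-e at J1 fixed by 3)
bond 1 stroke at J2  (TF1 one-in-one-out from 0)
bond 4 stroke at J2  (C1 outputs effort q/C1)
bond 5 stroke at I1  (I1: I, integral causality)
bond 2 stroke at J2  (common-f at J2 fixed by 5)

bond 0 |TF1
bond 1 |J2
bond 2 |J2
bond 3 |J1
bond 4 |J2
bond 5 |I1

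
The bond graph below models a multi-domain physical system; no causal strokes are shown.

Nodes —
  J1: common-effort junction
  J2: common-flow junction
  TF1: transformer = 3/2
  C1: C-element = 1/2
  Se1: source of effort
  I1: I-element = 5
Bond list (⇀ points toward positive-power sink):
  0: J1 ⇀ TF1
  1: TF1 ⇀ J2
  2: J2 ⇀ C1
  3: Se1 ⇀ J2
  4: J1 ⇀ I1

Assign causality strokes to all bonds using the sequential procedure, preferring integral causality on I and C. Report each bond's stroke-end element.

bond 0 stroke at J1
bond 1 stroke at TF1
bond 2 stroke at J2
bond 3 stroke at J2
bond 4 stroke at I1

β3 →J2  (source Se1 imposes e)
β2 →J2  (prefer integral on C1)
β1 →TF1  (only one flow-in slot at J2)
β0 →J1  (through TF1, causality passes straight; one stroke at TF1)
β4 →I1  (common-e at J1 fixed by 0)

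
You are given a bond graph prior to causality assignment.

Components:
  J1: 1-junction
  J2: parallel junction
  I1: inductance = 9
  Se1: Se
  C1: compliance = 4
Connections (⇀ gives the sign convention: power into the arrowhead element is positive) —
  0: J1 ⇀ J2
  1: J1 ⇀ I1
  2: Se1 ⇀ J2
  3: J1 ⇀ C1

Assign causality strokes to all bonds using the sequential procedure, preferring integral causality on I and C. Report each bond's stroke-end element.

β0 |J1
β1 |I1
β2 |J2
β3 |J1

bond 2 stroke at J2  (Se1 (Se) sets effort on bond)
bond 0 stroke at J1  (common-e at J2 fixed by 2)
bond 1 stroke at I1  (I1 integral (f out))
bond 3 stroke at J1  (J1 flow already set via bond 1)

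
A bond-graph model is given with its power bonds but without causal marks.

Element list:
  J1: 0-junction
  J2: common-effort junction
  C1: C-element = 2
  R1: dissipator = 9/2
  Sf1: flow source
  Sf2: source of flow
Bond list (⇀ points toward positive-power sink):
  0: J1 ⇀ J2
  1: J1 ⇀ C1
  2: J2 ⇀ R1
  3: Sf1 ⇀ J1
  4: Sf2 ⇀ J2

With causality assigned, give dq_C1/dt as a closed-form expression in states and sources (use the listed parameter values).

dq_C1/dt = F_Sf1 + F_Sf2 - q_C1/9

bond 3 →Sf1  (Sf1: flow source, stroke at near end)
bond 4 →Sf2  (Sf2 fixes flow; stroke at Sf2)
bond 1 →J1  (C1: C, integral causality)
bond 0 →J2  (common-e at J1 fixed by 1)
bond 2 →R1  (J2: bond 0 brought effort, rest push out)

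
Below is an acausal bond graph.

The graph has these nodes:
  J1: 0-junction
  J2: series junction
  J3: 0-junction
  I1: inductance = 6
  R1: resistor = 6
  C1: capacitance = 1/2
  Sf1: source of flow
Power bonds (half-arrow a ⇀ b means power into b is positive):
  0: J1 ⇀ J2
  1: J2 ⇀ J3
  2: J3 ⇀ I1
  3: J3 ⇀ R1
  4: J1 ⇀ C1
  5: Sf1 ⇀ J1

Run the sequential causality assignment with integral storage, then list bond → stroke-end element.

#5 |Sf1  (Sf1 fixes flow; stroke at Sf1)
#2 |I1  (I1 outputs flow p/I1)
#4 |J1  (C1 integral (e out))
#0 |J2  (0-jn J1 has e-setter on 4)
#1 |J3  (only one flow-in slot at J2)
#3 |R1  (J3: bond 1 brought effort, rest push out)

b0 stroke at J2
b1 stroke at J3
b2 stroke at I1
b3 stroke at R1
b4 stroke at J1
b5 stroke at Sf1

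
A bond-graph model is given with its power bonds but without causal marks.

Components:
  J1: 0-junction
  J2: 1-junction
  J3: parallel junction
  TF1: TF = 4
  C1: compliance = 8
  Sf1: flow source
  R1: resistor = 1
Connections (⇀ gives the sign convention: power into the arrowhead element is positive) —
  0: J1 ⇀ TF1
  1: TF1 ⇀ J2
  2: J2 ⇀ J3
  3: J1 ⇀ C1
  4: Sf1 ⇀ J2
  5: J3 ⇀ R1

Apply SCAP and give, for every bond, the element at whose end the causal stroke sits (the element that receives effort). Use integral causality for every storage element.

β4 →Sf1  (source Sf1 imposes f)
β1 →J2  (J2 flow already set via bond 4)
β2 →J2  (J2 flow already set via bond 4)
β5 →J3  (only one effort-in slot at J3)
β0 →TF1  (TF TF1: opposite of bond 1)
β3 →J1  (J1: last free bond brings effort in)

b0 →TF1
b1 →J2
b2 →J2
b3 →J1
b4 →Sf1
b5 →J3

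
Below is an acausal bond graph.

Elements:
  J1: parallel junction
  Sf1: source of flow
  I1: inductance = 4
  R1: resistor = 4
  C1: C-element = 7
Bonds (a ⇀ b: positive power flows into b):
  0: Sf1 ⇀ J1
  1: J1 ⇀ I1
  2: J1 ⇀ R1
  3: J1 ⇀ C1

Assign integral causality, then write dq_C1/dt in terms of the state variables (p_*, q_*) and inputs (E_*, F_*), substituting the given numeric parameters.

b0 stroke→Sf1  (Sf1: flow source, stroke at near end)
b1 stroke→I1  (I1: I, integral causality)
b3 stroke→J1  (C1 integral (e out))
b2 stroke→R1  (J1 effort already set via bond 3)

dq_C1/dt = F_Sf1 - p_I1/4 - q_C1/28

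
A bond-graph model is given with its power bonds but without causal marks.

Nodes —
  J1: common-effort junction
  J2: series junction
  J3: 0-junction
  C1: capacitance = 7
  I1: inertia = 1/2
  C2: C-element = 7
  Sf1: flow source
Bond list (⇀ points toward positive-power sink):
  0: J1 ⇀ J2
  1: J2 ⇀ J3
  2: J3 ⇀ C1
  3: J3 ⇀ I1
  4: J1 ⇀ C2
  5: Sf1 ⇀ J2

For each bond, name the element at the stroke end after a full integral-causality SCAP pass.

b0 →J2
b1 →J2
b2 →J3
b3 →I1
b4 →J1
b5 →Sf1

#5 stroke at Sf1  (source Sf1 imposes f)
#0 stroke at J2  (common-f at J2 fixed by 5)
#1 stroke at J2  (J2: bond 5 brought flow, rest push out)
#4 stroke at J1  (J1 needs exactly one e-in)
#2 stroke at J3  (C1 outputs effort q/C1)
#3 stroke at I1  (common-e at J3 fixed by 2)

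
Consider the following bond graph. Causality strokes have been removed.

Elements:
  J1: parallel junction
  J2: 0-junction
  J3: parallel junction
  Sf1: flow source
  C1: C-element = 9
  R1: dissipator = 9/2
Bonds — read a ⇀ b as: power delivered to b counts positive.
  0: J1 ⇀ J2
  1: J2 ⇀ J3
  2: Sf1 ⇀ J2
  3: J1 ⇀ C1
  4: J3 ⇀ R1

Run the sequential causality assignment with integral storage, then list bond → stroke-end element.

bond 2 |Sf1  (Sf1 fixes flow; stroke at Sf1)
bond 3 |J1  (C1: C, integral causality)
bond 0 |J2  (J1 effort already set via bond 3)
bond 1 |J3  (0-jn J2 has e-setter on 0)
bond 4 |R1  (common-e at J3 fixed by 1)

b0 |J2
b1 |J3
b2 |Sf1
b3 |J1
b4 |R1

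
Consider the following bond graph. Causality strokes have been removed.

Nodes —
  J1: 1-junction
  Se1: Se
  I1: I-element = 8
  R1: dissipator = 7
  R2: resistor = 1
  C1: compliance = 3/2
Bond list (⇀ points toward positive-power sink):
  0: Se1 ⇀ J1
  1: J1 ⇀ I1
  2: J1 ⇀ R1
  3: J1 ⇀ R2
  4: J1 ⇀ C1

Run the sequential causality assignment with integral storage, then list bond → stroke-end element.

bond 0 stroke→J1  (Se1: effort source, stroke at far end)
bond 1 stroke→I1  (prefer integral on I1)
bond 2 stroke→J1  (J1: bond 1 brought flow, rest push out)
bond 3 stroke→J1  (J1: bond 1 brought flow, rest push out)
bond 4 stroke→J1  (J1: bond 1 brought flow, rest push out)

b0 |J1
b1 |I1
b2 |J1
b3 |J1
b4 |J1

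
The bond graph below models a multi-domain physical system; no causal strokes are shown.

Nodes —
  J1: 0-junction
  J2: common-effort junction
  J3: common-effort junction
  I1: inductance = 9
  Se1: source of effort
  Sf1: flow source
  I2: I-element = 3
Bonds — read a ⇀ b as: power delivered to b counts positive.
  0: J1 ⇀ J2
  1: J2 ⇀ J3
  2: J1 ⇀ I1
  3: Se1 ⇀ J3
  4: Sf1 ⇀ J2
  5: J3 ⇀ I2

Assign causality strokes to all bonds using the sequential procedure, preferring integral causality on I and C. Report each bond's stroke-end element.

bond 3 →J3  (Se1 fixes effort; stroke away)
bond 4 →Sf1  (source Sf1 imposes f)
bond 1 →J2  (J3: bond 3 brought effort, rest push out)
bond 5 →I2  (J3: bond 3 brought effort, rest push out)
bond 0 →J1  (J2 effort already set via bond 1)
bond 2 →I1  (0-jn J1 has e-setter on 0)

#0 stroke→J1
#1 stroke→J2
#2 stroke→I1
#3 stroke→J3
#4 stroke→Sf1
#5 stroke→I2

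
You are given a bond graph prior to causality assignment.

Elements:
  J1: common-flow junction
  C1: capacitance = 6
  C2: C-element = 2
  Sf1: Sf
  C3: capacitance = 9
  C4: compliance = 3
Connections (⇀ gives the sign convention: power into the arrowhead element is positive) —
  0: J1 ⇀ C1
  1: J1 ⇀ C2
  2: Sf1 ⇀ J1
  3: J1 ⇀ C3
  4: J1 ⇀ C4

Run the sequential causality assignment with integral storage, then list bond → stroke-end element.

b2 stroke at Sf1  (Sf1 fixes flow; stroke at Sf1)
b0 stroke at J1  (J1: bond 2 brought flow, rest push out)
b1 stroke at J1  (common-f at J1 fixed by 2)
b3 stroke at J1  (1-jn J1 has f-setter on 2)
b4 stroke at J1  (J1: bond 2 brought flow, rest push out)

b0 →J1
b1 →J1
b2 →Sf1
b3 →J1
b4 →J1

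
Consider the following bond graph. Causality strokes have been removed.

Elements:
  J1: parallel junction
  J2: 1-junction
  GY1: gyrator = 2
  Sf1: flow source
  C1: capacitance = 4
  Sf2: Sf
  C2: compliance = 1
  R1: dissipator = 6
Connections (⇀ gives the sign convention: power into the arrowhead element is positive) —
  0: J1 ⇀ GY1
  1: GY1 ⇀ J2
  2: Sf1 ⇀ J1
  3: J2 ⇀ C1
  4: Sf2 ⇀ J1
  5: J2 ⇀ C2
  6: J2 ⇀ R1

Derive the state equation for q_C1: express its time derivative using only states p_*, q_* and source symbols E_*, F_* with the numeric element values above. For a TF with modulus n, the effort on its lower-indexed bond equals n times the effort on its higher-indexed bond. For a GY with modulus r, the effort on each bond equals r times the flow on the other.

#2 |Sf1  (Sf1: flow source, stroke at near end)
#4 |Sf2  (Sf2 (Sf) sets flow on bond)
#0 |J1  (only one effort-in slot at J1)
#1 |J2  (through GY1, causality inverts; strokes same side of GY1)
#3 |J2  (prefer integral on C1)
#5 |J2  (C2 integral (e out))
#6 |R1  (only one flow-in slot at J2)

dq_C1/dt = F_Sf1/3 + F_Sf2/3 - q_C1/24 - q_C2/6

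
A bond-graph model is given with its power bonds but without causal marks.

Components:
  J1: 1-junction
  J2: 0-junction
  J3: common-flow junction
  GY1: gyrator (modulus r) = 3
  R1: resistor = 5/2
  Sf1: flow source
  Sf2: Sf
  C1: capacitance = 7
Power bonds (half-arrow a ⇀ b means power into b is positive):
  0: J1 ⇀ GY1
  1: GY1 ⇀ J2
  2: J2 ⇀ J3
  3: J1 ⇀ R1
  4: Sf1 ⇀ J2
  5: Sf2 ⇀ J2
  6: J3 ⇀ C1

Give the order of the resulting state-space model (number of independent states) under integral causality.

#4 →Sf1  (Sf1: flow source, stroke at near end)
#5 →Sf2  (Sf2 fixes flow; stroke at Sf2)
#6 →J3  (C1 outputs effort q/C1)
#2 →J2  (closing 1-jn rule on J3)
#1 →GY1  (0-jn J2 has e-setter on 2)
#0 →GY1  (GY1: gyrator matches bond 1)
#3 →J1  (J1 flow already set via bond 0)

1  (C1 all integral)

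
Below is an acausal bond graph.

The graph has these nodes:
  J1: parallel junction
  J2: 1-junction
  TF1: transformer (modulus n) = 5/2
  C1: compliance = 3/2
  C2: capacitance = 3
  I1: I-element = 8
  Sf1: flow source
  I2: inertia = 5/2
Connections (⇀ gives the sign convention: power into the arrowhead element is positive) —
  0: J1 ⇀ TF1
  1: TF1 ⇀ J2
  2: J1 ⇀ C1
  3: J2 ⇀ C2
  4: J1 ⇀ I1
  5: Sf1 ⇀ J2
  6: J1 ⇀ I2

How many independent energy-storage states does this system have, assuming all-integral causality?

bond 5 stroke→Sf1  (Sf1: flow source, stroke at near end)
bond 1 stroke→J2  (J2 flow already set via bond 5)
bond 3 stroke→J2  (J2: bond 5 brought flow, rest push out)
bond 0 stroke→TF1  (TF1: transformer flips bond 1)
bond 2 stroke→J1  (C1: C, integral causality)
bond 4 stroke→I1  (common-e at J1 fixed by 2)
bond 6 stroke→I2  (common-e at J1 fixed by 2)

4  (C1, C2, I1, I2 all integral)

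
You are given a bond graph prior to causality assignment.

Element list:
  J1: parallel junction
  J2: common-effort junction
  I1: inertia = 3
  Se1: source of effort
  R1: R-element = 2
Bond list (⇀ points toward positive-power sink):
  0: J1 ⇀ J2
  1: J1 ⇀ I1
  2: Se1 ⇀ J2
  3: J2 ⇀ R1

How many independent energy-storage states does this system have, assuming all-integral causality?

b2 →J2  (Se1 (Se) sets effort on bond)
b0 →J1  (common-e at J2 fixed by 2)
b3 →R1  (0-jn J2 has e-setter on 2)
b1 →I1  (0-jn J1 has e-setter on 0)

1  (I1 all integral)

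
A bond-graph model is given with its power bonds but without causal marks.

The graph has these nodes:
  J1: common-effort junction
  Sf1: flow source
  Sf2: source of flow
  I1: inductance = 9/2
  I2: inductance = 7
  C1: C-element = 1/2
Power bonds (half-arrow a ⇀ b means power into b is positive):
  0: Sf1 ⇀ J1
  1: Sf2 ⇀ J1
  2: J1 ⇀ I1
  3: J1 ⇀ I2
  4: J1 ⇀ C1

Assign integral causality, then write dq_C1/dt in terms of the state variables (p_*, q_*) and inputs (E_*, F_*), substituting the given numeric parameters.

β0 stroke at Sf1  (Sf1: flow source, stroke at near end)
β1 stroke at Sf2  (Sf2: flow source, stroke at near end)
β2 stroke at I1  (I1: I, integral causality)
β3 stroke at I2  (I2 outputs flow p/I2)
β4 stroke at J1  (closing 0-jn rule on J1)

dq_C1/dt = F_Sf1 + F_Sf2 - 2*p_I1/9 - p_I2/7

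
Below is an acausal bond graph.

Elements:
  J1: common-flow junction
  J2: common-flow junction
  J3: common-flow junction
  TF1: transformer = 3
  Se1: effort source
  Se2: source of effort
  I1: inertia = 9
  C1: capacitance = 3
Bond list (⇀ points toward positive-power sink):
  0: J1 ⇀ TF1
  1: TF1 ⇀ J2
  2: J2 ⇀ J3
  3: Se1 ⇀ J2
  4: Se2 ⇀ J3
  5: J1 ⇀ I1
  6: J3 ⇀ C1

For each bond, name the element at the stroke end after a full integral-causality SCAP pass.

#3 |J2  (source Se1 imposes e)
#4 |J3  (source Se2 imposes e)
#5 |I1  (I1 integral (f out))
#0 |J1  (1-jn J1 has f-setter on 5)
#1 |TF1  (through TF1, causality passes straight; one stroke at TF1)
#2 |J2  (J2 flow already set via bond 1)
#6 |J3  (J3 flow already set via bond 2)

bond 0 stroke→J1
bond 1 stroke→TF1
bond 2 stroke→J2
bond 3 stroke→J2
bond 4 stroke→J3
bond 5 stroke→I1
bond 6 stroke→J3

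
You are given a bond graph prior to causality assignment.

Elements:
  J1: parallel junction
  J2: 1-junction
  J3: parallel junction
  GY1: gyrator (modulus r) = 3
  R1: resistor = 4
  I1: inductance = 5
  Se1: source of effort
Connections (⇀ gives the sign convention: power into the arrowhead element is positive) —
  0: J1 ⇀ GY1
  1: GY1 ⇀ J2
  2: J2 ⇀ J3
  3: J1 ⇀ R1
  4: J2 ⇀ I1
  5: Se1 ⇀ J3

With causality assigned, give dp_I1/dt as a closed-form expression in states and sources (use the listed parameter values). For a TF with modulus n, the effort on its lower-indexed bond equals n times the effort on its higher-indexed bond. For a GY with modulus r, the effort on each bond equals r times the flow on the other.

dp_I1/dt = -E_Se1 - 9*p_I1/20

bond 5 stroke at J3  (Se1 fixes effort; stroke away)
bond 2 stroke at J2  (common-e at J3 fixed by 5)
bond 4 stroke at I1  (I1 integral (f out))
bond 1 stroke at J2  (common-f at J2 fixed by 4)
bond 0 stroke at J1  (GY1: gyrator matches bond 1)
bond 3 stroke at R1  (0-jn J1 has e-setter on 0)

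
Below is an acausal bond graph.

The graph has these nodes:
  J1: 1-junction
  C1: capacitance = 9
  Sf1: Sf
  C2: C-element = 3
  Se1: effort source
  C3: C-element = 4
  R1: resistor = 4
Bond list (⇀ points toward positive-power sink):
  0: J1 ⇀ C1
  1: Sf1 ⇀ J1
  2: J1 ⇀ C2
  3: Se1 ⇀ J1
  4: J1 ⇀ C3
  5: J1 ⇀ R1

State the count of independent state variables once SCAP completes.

3  (C1, C2, C3 all integral)

#1 stroke at Sf1  (Sf1: flow source, stroke at near end)
#3 stroke at J1  (source Se1 imposes e)
#0 stroke at J1  (common-f at J1 fixed by 1)
#2 stroke at J1  (J1 flow already set via bond 1)
#4 stroke at J1  (J1: bond 1 brought flow, rest push out)
#5 stroke at J1  (1-jn J1 has f-setter on 1)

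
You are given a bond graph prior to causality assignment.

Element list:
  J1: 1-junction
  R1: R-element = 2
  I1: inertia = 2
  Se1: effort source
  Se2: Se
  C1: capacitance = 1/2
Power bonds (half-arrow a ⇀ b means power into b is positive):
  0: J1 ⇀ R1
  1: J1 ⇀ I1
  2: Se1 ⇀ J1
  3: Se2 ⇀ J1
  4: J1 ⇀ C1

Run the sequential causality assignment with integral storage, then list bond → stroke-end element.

b2 →J1  (Se1 (Se) sets effort on bond)
b3 →J1  (source Se2 imposes e)
b1 →I1  (prefer integral on I1)
b0 →J1  (common-f at J1 fixed by 1)
b4 →J1  (1-jn J1 has f-setter on 1)

β0 stroke at J1
β1 stroke at I1
β2 stroke at J1
β3 stroke at J1
β4 stroke at J1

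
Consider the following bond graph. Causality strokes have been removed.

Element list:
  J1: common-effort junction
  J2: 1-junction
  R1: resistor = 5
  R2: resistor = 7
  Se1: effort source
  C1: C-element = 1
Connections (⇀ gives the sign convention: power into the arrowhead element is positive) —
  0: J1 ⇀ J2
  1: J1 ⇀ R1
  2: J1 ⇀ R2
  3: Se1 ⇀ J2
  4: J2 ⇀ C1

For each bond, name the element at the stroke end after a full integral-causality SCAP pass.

b0 |J1
b1 |R1
b2 |R2
b3 |J2
b4 |J2

β3 stroke→J2  (Se1 fixes effort; stroke away)
β4 stroke→J2  (C1 outputs effort q/C1)
β0 stroke→J1  (closing 1-jn rule on J2)
β1 stroke→R1  (J1 effort already set via bond 0)
β2 stroke→R2  (0-jn J1 has e-setter on 0)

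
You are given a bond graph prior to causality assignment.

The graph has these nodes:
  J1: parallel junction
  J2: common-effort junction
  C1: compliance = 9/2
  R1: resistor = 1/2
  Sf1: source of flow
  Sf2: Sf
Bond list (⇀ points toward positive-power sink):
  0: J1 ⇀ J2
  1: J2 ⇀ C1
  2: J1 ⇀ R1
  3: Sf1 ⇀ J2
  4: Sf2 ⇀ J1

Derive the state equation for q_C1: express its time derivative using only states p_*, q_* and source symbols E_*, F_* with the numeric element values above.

β3 →Sf1  (Sf1: flow source, stroke at near end)
β4 →Sf2  (Sf2 fixes flow; stroke at Sf2)
β1 →J2  (C1 outputs effort q/C1)
β0 →J1  (0-jn J2 has e-setter on 1)
β2 →R1  (common-e at J1 fixed by 0)

dq_C1/dt = F_Sf1 + F_Sf2 - 4*q_C1/9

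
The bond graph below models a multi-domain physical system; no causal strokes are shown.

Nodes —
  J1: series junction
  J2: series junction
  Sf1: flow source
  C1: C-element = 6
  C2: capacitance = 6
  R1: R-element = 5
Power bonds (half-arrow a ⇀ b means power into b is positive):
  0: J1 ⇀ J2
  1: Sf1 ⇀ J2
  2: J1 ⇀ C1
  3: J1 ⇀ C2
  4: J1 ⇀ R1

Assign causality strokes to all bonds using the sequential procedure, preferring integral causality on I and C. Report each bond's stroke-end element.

β0 →J2
β1 →Sf1
β2 →J1
β3 →J1
β4 →J1

b1 →Sf1  (Sf1 fixes flow; stroke at Sf1)
b0 →J2  (1-jn J2 has f-setter on 1)
b2 →J1  (J1: bond 0 brought flow, rest push out)
b3 →J1  (1-jn J1 has f-setter on 0)
b4 →J1  (common-f at J1 fixed by 0)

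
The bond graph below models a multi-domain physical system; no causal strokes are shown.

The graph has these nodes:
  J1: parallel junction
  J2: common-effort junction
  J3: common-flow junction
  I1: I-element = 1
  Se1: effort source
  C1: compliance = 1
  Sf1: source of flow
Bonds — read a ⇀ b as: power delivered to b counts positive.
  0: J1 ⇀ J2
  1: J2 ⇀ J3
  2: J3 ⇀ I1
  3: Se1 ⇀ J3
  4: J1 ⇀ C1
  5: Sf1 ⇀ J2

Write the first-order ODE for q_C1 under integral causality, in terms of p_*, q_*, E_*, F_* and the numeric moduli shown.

dq_C1/dt = F_Sf1 - p_I1

b3 stroke at J3  (source Se1 imposes e)
b5 stroke at Sf1  (source Sf1 imposes f)
b2 stroke at I1  (prefer integral on I1)
b1 stroke at J3  (1-jn J3 has f-setter on 2)
b0 stroke at J2  (J2: last free bond brings effort in)
b4 stroke at J1  (J1 needs exactly one e-in)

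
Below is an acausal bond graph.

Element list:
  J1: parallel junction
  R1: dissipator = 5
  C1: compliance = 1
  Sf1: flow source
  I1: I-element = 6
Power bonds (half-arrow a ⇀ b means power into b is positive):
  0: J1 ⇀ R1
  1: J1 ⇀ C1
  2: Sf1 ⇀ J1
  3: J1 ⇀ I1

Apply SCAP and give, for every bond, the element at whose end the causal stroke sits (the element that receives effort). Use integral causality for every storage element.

β0 |R1
β1 |J1
β2 |Sf1
β3 |I1

β2 stroke→Sf1  (Sf1: flow source, stroke at near end)
β1 stroke→J1  (C1 outputs effort q/C1)
β0 stroke→R1  (J1: bond 1 brought effort, rest push out)
β3 stroke→I1  (J1: bond 1 brought effort, rest push out)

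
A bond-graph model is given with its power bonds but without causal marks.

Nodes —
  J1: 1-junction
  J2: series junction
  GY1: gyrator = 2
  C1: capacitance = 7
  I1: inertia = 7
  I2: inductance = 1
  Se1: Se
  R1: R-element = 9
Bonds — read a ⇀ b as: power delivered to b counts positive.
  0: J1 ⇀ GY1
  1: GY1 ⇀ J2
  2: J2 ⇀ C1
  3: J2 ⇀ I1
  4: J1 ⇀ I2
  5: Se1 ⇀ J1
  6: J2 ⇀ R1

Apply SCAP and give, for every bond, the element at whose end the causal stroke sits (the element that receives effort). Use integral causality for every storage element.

β5 →J1  (Se1 fixes effort; stroke away)
β2 →J2  (C1 integral (e out))
β3 →I1  (I1 integral (f out))
β1 →J2  (1-jn J2 has f-setter on 3)
β6 →J2  (common-f at J2 fixed by 3)
β0 →J1  (GY GY1: same side as bond 1)
β4 →I2  (J1: last free bond brings flow in)

b0 |J1
b1 |J2
b2 |J2
b3 |I1
b4 |I2
b5 |J1
b6 |J2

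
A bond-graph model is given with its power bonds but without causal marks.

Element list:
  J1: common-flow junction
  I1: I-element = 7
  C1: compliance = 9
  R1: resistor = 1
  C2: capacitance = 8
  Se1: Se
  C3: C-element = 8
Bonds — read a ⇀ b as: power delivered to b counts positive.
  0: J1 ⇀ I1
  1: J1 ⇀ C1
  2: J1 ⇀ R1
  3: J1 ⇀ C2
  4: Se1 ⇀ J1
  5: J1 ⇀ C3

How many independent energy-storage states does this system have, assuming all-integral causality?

4  (C1, C2, C3, I1 all integral)

β4 stroke→J1  (Se1 fixes effort; stroke away)
β0 stroke→I1  (I1: I, integral causality)
β1 stroke→J1  (J1: bond 0 brought flow, rest push out)
β2 stroke→J1  (common-f at J1 fixed by 0)
β3 stroke→J1  (J1 flow already set via bond 0)
β5 stroke→J1  (J1: bond 0 brought flow, rest push out)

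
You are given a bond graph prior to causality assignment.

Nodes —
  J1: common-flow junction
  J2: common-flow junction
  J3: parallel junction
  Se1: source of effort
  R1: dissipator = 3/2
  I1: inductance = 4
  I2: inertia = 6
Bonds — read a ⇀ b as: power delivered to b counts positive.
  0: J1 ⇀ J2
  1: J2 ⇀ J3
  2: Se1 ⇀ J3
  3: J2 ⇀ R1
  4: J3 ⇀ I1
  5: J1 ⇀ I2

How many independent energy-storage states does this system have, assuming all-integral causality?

2  (I1, I2 all integral)

#2 →J3  (Se1 fixes effort; stroke away)
#1 →J2  (0-jn J3 has e-setter on 2)
#4 →I1  (J3 effort already set via bond 2)
#5 →I2  (I2 integral (f out))
#0 →J1  (common-f at J1 fixed by 5)
#3 →J2  (1-jn J2 has f-setter on 0)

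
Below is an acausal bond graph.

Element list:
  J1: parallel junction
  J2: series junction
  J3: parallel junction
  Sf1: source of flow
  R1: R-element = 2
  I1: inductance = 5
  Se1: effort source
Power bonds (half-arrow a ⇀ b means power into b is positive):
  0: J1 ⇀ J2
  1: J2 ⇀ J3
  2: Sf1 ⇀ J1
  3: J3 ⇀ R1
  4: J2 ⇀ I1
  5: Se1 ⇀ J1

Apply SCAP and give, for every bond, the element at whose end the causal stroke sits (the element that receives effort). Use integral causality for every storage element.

b0 stroke at J2
b1 stroke at J2
b2 stroke at Sf1
b3 stroke at J3
b4 stroke at I1
b5 stroke at J1

bond 2 stroke→Sf1  (source Sf1 imposes f)
bond 5 stroke→J1  (Se1 (Se) sets effort on bond)
bond 0 stroke→J2  (J1: bond 5 brought effort, rest push out)
bond 4 stroke→I1  (prefer integral on I1)
bond 1 stroke→J2  (1-jn J2 has f-setter on 4)
bond 3 stroke→J3  (closing 0-jn rule on J3)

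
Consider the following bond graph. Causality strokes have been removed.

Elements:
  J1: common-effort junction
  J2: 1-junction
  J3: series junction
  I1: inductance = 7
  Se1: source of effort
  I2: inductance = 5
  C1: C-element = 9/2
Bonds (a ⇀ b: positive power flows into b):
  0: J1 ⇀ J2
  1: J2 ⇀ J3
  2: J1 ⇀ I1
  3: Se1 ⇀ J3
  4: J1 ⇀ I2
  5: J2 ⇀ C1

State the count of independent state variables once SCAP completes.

bond 3 →J3  (source Se1 imposes e)
bond 1 →J2  (closing 1-jn rule on J3)
bond 2 →I1  (I1 integral (f out))
bond 4 →I2  (I2 outputs flow p/I2)
bond 0 →J1  (J1 needs exactly one e-in)
bond 5 →J2  (J2: bond 0 brought flow, rest push out)

3  (C1, I1, I2 all integral)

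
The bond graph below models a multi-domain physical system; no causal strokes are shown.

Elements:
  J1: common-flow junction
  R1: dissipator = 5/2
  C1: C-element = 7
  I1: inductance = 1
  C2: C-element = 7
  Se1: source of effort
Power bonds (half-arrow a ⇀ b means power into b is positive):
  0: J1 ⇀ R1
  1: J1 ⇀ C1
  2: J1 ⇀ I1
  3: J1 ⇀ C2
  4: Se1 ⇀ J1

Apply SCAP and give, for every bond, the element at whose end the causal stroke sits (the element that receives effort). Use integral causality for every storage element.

#4 →J1  (Se1: effort source, stroke at far end)
#1 →J1  (prefer integral on C1)
#2 →I1  (I1 integral (f out))
#0 →J1  (common-f at J1 fixed by 2)
#3 →J1  (1-jn J1 has f-setter on 2)

β0 →J1
β1 →J1
β2 →I1
β3 →J1
β4 →J1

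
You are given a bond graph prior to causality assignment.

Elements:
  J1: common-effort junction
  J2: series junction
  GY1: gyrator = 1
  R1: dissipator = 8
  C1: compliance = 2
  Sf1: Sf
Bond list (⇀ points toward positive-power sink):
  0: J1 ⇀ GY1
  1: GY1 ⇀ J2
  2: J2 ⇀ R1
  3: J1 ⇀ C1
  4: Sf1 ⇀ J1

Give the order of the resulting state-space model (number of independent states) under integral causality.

bond 4 |Sf1  (Sf1 fixes flow; stroke at Sf1)
bond 3 |J1  (C1: C, integral causality)
bond 0 |GY1  (0-jn J1 has e-setter on 3)
bond 1 |GY1  (through GY1, causality inverts; strokes same side of GY1)
bond 2 |J2  (J2 flow already set via bond 1)

1  (C1 all integral)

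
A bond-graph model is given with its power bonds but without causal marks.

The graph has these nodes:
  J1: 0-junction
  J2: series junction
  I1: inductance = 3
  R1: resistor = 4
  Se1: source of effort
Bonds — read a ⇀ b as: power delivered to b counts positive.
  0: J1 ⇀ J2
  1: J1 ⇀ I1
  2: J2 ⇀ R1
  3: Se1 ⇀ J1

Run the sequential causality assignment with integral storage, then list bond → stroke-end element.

b0 stroke→J2
b1 stroke→I1
b2 stroke→R1
b3 stroke→J1

β3 stroke at J1  (source Se1 imposes e)
β0 stroke at J2  (common-e at J1 fixed by 3)
β1 stroke at I1  (J1 effort already set via bond 3)
β2 stroke at R1  (J2 needs exactly one f-in)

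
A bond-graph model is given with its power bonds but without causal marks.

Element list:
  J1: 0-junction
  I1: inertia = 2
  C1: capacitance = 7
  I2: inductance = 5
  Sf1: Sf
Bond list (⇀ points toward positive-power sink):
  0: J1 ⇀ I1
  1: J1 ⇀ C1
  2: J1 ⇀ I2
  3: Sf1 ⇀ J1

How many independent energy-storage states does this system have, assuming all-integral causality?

3  (C1, I1, I2 all integral)

#3 stroke→Sf1  (Sf1 (Sf) sets flow on bond)
#0 stroke→I1  (prefer integral on I1)
#1 stroke→J1  (C1: C, integral causality)
#2 stroke→I2  (J1: bond 1 brought effort, rest push out)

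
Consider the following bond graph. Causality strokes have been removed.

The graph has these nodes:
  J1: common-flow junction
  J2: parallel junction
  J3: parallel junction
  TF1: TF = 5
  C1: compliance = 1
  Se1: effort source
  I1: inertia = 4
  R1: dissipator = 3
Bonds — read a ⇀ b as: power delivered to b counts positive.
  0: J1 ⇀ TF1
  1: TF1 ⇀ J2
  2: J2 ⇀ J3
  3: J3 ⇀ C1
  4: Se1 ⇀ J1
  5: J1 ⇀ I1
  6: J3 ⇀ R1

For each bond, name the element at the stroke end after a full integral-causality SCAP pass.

b4 stroke→J1  (Se1: effort source, stroke at far end)
b3 stroke→J3  (C1: C, integral causality)
b2 stroke→J2  (J3 effort already set via bond 3)
b6 stroke→R1  (J3 effort already set via bond 3)
b1 stroke→TF1  (J2 effort already set via bond 2)
b0 stroke→J1  (TF TF1: opposite of bond 1)
b5 stroke→I1  (J1: last free bond brings flow in)

b0 stroke→J1
b1 stroke→TF1
b2 stroke→J2
b3 stroke→J3
b4 stroke→J1
b5 stroke→I1
b6 stroke→R1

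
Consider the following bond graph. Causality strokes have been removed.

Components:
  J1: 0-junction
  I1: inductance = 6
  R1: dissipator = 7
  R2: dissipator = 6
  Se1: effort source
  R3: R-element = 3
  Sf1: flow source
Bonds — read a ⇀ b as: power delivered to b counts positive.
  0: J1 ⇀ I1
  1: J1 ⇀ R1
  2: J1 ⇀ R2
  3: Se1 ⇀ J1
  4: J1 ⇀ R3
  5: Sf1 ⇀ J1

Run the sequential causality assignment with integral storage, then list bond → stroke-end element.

#3 →J1  (Se1: effort source, stroke at far end)
#5 →Sf1  (Sf1: flow source, stroke at near end)
#0 →I1  (J1 effort already set via bond 3)
#1 →R1  (0-jn J1 has e-setter on 3)
#2 →R2  (J1 effort already set via bond 3)
#4 →R3  (0-jn J1 has e-setter on 3)

β0 stroke→I1
β1 stroke→R1
β2 stroke→R2
β3 stroke→J1
β4 stroke→R3
β5 stroke→Sf1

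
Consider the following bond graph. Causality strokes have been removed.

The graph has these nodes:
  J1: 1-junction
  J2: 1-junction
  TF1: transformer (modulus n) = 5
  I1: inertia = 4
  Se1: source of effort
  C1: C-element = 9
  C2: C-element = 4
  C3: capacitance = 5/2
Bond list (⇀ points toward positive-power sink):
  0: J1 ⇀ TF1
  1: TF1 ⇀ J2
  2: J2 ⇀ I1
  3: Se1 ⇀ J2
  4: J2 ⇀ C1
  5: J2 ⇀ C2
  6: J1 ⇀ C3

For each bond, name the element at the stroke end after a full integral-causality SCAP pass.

#0 stroke at TF1
#1 stroke at J2
#2 stroke at I1
#3 stroke at J2
#4 stroke at J2
#5 stroke at J2
#6 stroke at J1

#3 →J2  (source Se1 imposes e)
#2 →I1  (I1 outputs flow p/I1)
#1 →J2  (common-f at J2 fixed by 2)
#4 →J2  (J2 flow already set via bond 2)
#5 →J2  (common-f at J2 fixed by 2)
#0 →TF1  (through TF1, causality passes straight; one stroke at TF1)
#6 →J1  (J1 flow already set via bond 0)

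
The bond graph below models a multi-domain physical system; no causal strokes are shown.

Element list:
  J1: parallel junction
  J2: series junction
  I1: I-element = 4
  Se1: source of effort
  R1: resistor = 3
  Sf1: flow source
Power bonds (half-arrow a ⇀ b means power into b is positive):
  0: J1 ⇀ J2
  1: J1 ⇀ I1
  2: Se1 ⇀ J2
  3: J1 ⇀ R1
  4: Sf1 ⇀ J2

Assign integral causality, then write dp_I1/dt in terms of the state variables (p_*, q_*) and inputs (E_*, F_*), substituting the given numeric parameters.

bond 2 |J2  (Se1 fixes effort; stroke away)
bond 4 |Sf1  (Sf1: flow source, stroke at near end)
bond 0 |J2  (J2: bond 4 brought flow, rest push out)
bond 1 |I1  (I1 integral (f out))
bond 3 |J1  (closing 0-jn rule on J1)

dp_I1/dt = -3*F_Sf1 - 3*p_I1/4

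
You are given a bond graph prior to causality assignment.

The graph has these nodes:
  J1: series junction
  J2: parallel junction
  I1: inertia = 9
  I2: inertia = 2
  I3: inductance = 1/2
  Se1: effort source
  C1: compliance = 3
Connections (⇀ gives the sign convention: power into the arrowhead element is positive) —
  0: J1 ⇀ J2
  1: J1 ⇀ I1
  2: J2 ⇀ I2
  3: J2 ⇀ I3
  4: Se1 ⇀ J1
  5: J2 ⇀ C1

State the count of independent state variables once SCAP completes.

4  (C1, I1, I2, I3 all integral)

bond 4 stroke at J1  (Se1: effort source, stroke at far end)
bond 1 stroke at I1  (I1 integral (f out))
bond 0 stroke at J1  (J1 flow already set via bond 1)
bond 2 stroke at I2  (I2 outputs flow p/I2)
bond 3 stroke at I3  (prefer integral on I3)
bond 5 stroke at J2  (J2 needs exactly one e-in)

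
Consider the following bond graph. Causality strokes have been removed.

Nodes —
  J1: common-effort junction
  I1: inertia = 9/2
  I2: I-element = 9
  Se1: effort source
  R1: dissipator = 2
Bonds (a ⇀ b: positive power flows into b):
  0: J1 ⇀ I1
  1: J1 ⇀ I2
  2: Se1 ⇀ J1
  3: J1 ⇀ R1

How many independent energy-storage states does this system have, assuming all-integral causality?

bond 2 stroke→J1  (Se1: effort source, stroke at far end)
bond 0 stroke→I1  (0-jn J1 has e-setter on 2)
bond 1 stroke→I2  (0-jn J1 has e-setter on 2)
bond 3 stroke→R1  (common-e at J1 fixed by 2)

2  (I1, I2 all integral)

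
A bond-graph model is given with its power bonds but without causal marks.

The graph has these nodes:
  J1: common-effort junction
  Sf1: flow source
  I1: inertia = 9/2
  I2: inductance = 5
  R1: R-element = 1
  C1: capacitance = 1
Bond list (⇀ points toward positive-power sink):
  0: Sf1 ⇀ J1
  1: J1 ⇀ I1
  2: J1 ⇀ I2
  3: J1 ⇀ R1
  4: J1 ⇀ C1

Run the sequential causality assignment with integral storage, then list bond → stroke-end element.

β0 stroke at Sf1  (Sf1 fixes flow; stroke at Sf1)
β1 stroke at I1  (I1: I, integral causality)
β2 stroke at I2  (I2 integral (f out))
β4 stroke at J1  (C1: C, integral causality)
β3 stroke at R1  (common-e at J1 fixed by 4)

b0 |Sf1
b1 |I1
b2 |I2
b3 |R1
b4 |J1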